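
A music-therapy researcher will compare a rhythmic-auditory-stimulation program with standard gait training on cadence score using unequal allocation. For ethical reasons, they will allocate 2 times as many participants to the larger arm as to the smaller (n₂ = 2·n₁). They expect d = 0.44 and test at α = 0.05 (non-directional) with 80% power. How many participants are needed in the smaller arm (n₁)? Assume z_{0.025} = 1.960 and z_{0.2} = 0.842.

n₁ = 61

With allocation ratio k = n₂/n₁ = 2, Var(x̄₁−x̄₂) = σ²(1/n₁ + 1/(k·n₁)) = σ²·(k+1)/(k·n₁).
So n₁ = (1 + 1/k)·((z_{α/2} + z_β)/d)² = 1.500 × (2.802/0.44)².
n₁ = 1.500 × 40.55 = 60.8.
Round up: n₁ = 61, giving n₂ = 2 × 61 = 122.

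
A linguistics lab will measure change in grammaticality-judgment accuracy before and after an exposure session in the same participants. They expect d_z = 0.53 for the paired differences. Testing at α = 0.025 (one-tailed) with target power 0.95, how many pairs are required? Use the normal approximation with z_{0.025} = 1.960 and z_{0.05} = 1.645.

n = 47 pairs

For a paired (one-sample on differences) test: n = ((z_{α} + z_β) / d)².
z_{α} + z_β = 1.960 + 1.645 = 3.605.
n = (3.605 / 0.53)² = 6.802² = 46.27.
Round up.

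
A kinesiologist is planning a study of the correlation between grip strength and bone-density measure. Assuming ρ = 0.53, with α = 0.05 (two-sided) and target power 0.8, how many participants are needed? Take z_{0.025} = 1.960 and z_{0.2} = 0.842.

Fisher's z: C = ½·ln((1+r)/(1−r)) = ½·ln(3.2553) = 0.5901.
n = ((z_{α/2} + z_β)/C)² + 3.
(1.960 + 0.842) / 0.5901 = 2.802 / 0.5901 = 4.748.
n = 4.748² + 3 = 22.55 + 3 = 25.5.
Round up.

n = 26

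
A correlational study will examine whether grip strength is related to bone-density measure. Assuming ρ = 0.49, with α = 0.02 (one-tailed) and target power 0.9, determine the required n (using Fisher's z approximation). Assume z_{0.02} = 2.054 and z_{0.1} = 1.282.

Fisher's z: C = ½·ln((1+r)/(1−r)) = ½·ln(2.9216) = 0.5361.
n = ((z_{α} + z_β)/C)² + 3.
(2.054 + 1.282) / 0.5361 = 3.336 / 0.5361 = 6.223.
n = 6.223² + 3 = 38.72 + 3 = 41.7.
Round up.

n = 42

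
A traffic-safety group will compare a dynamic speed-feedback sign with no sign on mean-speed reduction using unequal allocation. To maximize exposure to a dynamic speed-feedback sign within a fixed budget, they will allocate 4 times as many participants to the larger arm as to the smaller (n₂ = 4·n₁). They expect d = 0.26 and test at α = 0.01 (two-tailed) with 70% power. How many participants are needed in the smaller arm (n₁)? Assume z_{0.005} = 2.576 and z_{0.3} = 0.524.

With allocation ratio k = n₂/n₁ = 4, Var(x̄₁−x̄₂) = σ²(1/n₁ + 1/(k·n₁)) = σ²·(k+1)/(k·n₁).
So n₁ = (1 + 1/k)·((z_{α/2} + z_β)/d)² = 1.250 × (3.100/0.26)².
n₁ = 1.250 × 142.16 = 177.7.
Round up: n₁ = 178, giving n₂ = 4 × 178 = 712.

n₁ = 178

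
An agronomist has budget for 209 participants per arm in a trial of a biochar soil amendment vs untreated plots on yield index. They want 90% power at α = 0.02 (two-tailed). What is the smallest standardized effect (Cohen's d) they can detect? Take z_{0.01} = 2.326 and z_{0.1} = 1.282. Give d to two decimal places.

For two independent groups of n = 209 each: d_min = (z_{α/2} + z_β)·√(2/n).
z-sum = 2.326 + 1.282 = 3.608.
d_min = 3.608 × √(2/209) = 3.608 × 0.0978 = 0.353.

d_min ≈ 0.35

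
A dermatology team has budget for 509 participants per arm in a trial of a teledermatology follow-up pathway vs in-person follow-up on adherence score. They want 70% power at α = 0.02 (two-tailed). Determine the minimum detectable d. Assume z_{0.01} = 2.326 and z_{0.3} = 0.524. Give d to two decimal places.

For two independent groups of n = 509 each: d_min = (z_{α/2} + z_β)·√(2/n).
z-sum = 2.326 + 0.524 = 2.850.
d_min = 2.850 × √(2/509) = 2.850 × 0.0627 = 0.179.

d_min ≈ 0.18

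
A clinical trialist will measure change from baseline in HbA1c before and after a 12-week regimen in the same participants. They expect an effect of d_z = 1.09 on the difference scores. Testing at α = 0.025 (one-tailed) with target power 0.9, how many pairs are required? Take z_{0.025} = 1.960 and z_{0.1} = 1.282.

n = 9 pairs

For a paired (one-sample on differences) test: n = ((z_{α} + z_β) / d)².
z_{α} + z_β = 1.960 + 1.282 = 3.242.
n = (3.242 / 1.09)² = 2.974² = 8.85.
Round up.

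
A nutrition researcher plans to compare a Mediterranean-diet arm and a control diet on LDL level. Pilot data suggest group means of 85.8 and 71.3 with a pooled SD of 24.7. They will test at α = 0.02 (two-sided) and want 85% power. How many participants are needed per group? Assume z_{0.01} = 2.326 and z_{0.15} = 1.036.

Cohen's d = |M₁ − M₂| / SD_pooled = |85.8 − 71.3| / 24.7 = 14.5 / 24.7 = 0.587.
For two independent groups with equal n: n = 2·((z_{α/2} + z_β) / d)².
z_{α/2} + z_β = 2.326 + 1.036 = 3.362.
n = 2 × (3.362 / 0.587)² = 2 × 5.727² = 2 × 32.80 = 65.6.
Round up to the next whole participant.

n = 66 per group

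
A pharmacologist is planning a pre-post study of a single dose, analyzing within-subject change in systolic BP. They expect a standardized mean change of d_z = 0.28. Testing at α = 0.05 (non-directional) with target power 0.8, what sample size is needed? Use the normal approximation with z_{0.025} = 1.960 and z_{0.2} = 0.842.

n = 101 pairs

For a paired (one-sample on differences) test: n = ((z_{α/2} + z_β) / d)².
z_{α/2} + z_β = 1.960 + 0.842 = 2.802.
n = (2.802 / 0.28)² = 10.007² = 100.14.
Round up.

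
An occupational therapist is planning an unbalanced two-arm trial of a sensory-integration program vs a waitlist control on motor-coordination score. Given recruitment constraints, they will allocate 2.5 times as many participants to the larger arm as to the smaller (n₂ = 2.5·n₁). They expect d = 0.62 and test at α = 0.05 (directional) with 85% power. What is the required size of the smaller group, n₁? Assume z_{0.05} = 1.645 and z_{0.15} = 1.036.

With allocation ratio k = n₂/n₁ = 2.5, Var(x̄₁−x̄₂) = σ²(1/n₁ + 1/(k·n₁)) = σ²·(k+1)/(k·n₁).
So n₁ = (1 + 1/k)·((z_{α} + z_β)/d)² = 1.400 × (2.681/0.62)².
n₁ = 1.400 × 18.70 = 26.2.
Round up: n₁ = 27, giving n₂ = ⌈2.5 × 27⌉ = ⌈67.5⌉ = 68.

n₁ = 27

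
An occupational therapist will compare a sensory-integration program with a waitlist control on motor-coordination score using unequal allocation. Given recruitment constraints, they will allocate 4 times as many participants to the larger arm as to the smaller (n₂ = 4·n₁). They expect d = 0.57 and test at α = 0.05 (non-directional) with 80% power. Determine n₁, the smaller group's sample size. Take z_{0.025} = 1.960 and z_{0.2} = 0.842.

n₁ = 31

With allocation ratio k = n₂/n₁ = 4, Var(x̄₁−x̄₂) = σ²(1/n₁ + 1/(k·n₁)) = σ²·(k+1)/(k·n₁).
So n₁ = (1 + 1/k)·((z_{α/2} + z_β)/d)² = 1.250 × (2.802/0.57)².
n₁ = 1.250 × 24.16 = 30.2.
Round up: n₁ = 31, giving n₂ = 4 × 31 = 124.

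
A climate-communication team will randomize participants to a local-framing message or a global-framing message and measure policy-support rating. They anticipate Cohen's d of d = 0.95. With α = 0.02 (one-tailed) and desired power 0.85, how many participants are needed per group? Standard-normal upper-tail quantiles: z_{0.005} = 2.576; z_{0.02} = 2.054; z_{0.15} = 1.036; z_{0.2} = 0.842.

For two independent groups with equal n: n = 2·((z_{α} + z_β) / d)².
z_{α} + z_β = 2.054 + 1.036 = 3.090.
n = 2 × (3.090 / 0.95)² = 2 × 3.253² = 2 × 10.58 = 21.2.
Round up to the next whole participant.

n = 22 per group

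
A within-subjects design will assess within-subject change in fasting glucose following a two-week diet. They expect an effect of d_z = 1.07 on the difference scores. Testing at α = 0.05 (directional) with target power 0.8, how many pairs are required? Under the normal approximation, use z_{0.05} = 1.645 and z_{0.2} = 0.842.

n = 6 pairs

For a paired (one-sample on differences) test: n = ((z_{α} + z_β) / d)².
z_{α} + z_β = 1.645 + 0.842 = 2.487.
n = (2.487 / 1.07)² = 2.324² = 5.40.
Round up.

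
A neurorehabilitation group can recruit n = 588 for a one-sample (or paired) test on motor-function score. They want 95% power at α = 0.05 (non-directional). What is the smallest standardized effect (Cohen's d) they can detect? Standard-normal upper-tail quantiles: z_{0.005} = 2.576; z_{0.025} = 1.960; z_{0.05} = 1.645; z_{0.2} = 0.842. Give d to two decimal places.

For a single sample (or paired design) of n = 588: d_min = (z_{α/2} + z_β)/√n.
z-sum = 1.960 + 1.645 = 3.605.
d_min = 3.605 / √588 = 3.605 / 24.249 = 0.149.

d_min ≈ 0.15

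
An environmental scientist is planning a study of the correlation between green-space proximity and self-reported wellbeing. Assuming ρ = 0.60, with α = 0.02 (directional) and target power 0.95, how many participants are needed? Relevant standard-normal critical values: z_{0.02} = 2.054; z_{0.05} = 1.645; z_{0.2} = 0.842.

n = 32

Fisher's z: C = ½·ln((1+r)/(1−r)) = ½·ln(4.0000) = 0.6931.
n = ((z_{α} + z_β)/C)² + 3.
(2.054 + 1.645) / 0.6931 = 3.699 / 0.6931 = 5.337.
n = 5.337² + 3 = 28.48 + 3 = 31.5.
Round up.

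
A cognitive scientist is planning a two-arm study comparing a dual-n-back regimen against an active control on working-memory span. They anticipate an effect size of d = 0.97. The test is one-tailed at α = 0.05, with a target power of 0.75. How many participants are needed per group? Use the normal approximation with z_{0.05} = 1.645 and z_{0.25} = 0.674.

For two independent groups with equal n: n = 2·((z_{α} + z_β) / d)².
z_{α} + z_β = 1.645 + 0.674 = 2.319.
n = 2 × (2.319 / 0.97)² = 2 × 2.391² = 2 × 5.72 = 11.4.
Round up to the next whole participant.

n = 12 per group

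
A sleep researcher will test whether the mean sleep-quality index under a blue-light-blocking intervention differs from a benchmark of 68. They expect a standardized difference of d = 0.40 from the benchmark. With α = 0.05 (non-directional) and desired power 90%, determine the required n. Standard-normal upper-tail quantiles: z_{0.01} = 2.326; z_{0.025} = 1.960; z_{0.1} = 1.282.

n = 66

For a one-sample test: n = ((z_{α/2} + z_β) / d)².
z_{α/2} + z_β = 1.960 + 1.282 = 3.242.
n = (3.242 / 0.40)² = 8.105² = 65.69.
Round up.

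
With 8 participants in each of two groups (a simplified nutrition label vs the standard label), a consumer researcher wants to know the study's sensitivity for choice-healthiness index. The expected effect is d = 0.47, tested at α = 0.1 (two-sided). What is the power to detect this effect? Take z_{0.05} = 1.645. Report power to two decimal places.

For two equal groups, power = Φ(d·√(n/2) − z_{α/2}).
d·√(n/2) = 0.47 × √(8/2) = 0.47 × 2.000 = 0.940.
z_β = 0.940 − 1.645 = -0.705.
Power = Φ(-0.705) = 0.240.

power ≈ 0.24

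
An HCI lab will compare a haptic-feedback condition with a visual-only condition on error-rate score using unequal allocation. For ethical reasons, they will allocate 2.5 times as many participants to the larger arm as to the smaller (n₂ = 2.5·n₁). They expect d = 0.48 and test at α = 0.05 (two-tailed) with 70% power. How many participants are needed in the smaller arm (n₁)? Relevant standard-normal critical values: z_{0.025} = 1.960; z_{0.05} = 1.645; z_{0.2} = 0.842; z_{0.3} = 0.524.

With allocation ratio k = n₂/n₁ = 2.5, Var(x̄₁−x̄₂) = σ²(1/n₁ + 1/(k·n₁)) = σ²·(k+1)/(k·n₁).
So n₁ = (1 + 1/k)·((z_{α/2} + z_β)/d)² = 1.400 × (2.484/0.48)².
n₁ = 1.400 × 26.78 = 37.5.
Round up: n₁ = 38, giving n₂ = 2.5 × 38 = 95.

n₁ = 38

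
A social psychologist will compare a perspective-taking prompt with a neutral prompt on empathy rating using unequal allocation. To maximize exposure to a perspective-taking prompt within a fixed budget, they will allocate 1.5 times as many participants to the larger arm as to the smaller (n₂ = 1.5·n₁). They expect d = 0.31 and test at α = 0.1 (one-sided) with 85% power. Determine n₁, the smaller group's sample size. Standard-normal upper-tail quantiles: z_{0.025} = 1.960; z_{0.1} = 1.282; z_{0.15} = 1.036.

n₁ = 94

With allocation ratio k = n₂/n₁ = 1.5, Var(x̄₁−x̄₂) = σ²(1/n₁ + 1/(k·n₁)) = σ²·(k+1)/(k·n₁).
So n₁ = (1 + 1/k)·((z_{α} + z_β)/d)² = 1.667 × (2.318/0.31)².
n₁ = 1.667 × 55.91 = 93.2.
Round up: n₁ = 94, giving n₂ = 1.5 × 94 = 141.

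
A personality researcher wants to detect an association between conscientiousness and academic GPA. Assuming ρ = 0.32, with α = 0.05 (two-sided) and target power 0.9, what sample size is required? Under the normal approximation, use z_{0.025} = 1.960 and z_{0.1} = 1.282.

Fisher's z: C = ½·ln((1+r)/(1−r)) = ½·ln(1.9412) = 0.3316.
n = ((z_{α/2} + z_β)/C)² + 3.
(1.960 + 1.282) / 0.3316 = 3.242 / 0.3316 = 9.777.
n = 9.777² + 3 = 95.59 + 3 = 98.6.
Round up.

n = 99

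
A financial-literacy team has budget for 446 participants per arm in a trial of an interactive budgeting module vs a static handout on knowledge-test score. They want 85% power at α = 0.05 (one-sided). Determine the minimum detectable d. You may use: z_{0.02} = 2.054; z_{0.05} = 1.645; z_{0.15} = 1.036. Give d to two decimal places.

d_min ≈ 0.18

For two independent groups of n = 446 each: d_min = (z_{α} + z_β)·√(2/n).
z-sum = 1.645 + 1.036 = 2.681.
d_min = 2.681 × √(2/446) = 2.681 × 0.0670 = 0.180.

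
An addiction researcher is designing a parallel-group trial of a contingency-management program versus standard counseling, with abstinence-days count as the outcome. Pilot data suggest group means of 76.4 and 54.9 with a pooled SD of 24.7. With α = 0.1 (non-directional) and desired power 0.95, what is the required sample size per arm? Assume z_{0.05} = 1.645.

n = 29 per group

Cohen's d = |M₁ − M₂| / SD_pooled = |76.4 − 54.9| / 24.7 = 21.5 / 24.7 = 0.870.
For two independent groups with equal n: n = 2·((z_{α/2} + z_β) / d)².
z_{α/2} + z_β = 1.645 + 1.645 = 3.290.
n = 2 × (3.290 / 0.870)² = 2 × 3.782² = 2 × 14.30 = 28.6.
Round up to the next whole participant.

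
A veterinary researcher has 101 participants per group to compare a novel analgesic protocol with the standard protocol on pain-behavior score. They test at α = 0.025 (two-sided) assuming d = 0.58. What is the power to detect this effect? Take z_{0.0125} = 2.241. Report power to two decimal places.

power ≈ 0.97

For two equal groups, power = Φ(d·√(n/2) − z_{α/2}).
d·√(n/2) = 0.58 × √(101/2) = 0.58 × 7.106 = 4.122.
z_β = 4.122 − 2.241 = 1.881.
Power = Φ(1.881) = 0.970.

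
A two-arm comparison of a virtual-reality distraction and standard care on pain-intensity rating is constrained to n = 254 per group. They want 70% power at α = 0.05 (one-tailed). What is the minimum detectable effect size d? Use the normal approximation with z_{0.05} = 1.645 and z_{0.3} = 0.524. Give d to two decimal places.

d_min ≈ 0.19

For two independent groups of n = 254 each: d_min = (z_{α} + z_β)·√(2/n).
z-sum = 1.645 + 0.524 = 2.169.
d_min = 2.169 × √(2/254) = 2.169 × 0.0887 = 0.192.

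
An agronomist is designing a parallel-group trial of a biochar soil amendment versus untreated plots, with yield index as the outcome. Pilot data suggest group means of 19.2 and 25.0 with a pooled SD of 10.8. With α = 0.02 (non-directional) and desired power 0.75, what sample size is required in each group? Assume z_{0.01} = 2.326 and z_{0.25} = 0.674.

Cohen's d = |M₁ − M₂| / SD_pooled = |19.2 − 25.0| / 10.8 = 5.8 / 10.8 = 0.537.
For two independent groups with equal n: n = 2·((z_{α/2} + z_β) / d)².
z_{α/2} + z_β = 2.326 + 0.674 = 3.000.
n = 2 × (3.000 / 0.537)² = 2 × 5.587² = 2 × 31.21 = 62.4.
Round up to the next whole participant.

n = 63 per group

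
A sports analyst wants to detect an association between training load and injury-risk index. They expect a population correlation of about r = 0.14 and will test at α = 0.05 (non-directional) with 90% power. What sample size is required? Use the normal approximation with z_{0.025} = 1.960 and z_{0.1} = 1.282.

n = 533

Fisher's z: C = ½·ln((1+r)/(1−r)) = ½·ln(1.3256) = 0.1409.
n = ((z_{α/2} + z_β)/C)² + 3.
(1.960 + 1.282) / 0.1409 = 3.242 / 0.1409 = 23.009.
n = 23.009² + 3 = 529.42 + 3 = 532.4.
Round up.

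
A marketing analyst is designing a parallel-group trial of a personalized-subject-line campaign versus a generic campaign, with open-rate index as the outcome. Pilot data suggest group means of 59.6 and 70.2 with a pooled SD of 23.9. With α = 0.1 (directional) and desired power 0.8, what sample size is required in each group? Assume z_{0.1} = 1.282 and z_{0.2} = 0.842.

Cohen's d = |M₁ − M₂| / SD_pooled = |59.6 − 70.2| / 23.9 = 10.6 / 23.9 = 0.444.
For two independent groups with equal n: n = 2·((z_{α} + z_β) / d)².
z_{α} + z_β = 1.282 + 0.842 = 2.124.
n = 2 × (2.124 / 0.444)² = 2 × 4.784² = 2 × 22.88 = 45.8.
Round up to the next whole participant.

n = 46 per group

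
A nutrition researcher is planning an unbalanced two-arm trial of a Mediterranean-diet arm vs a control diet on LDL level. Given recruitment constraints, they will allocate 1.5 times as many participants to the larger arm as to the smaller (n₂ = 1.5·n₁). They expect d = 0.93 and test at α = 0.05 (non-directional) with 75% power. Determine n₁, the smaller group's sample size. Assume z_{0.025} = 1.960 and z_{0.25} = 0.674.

With allocation ratio k = n₂/n₁ = 1.5, Var(x̄₁−x̄₂) = σ²(1/n₁ + 1/(k·n₁)) = σ²·(k+1)/(k·n₁).
So n₁ = (1 + 1/k)·((z_{α/2} + z_β)/d)² = 1.667 × (2.634/0.93)².
n₁ = 1.667 × 8.02 = 13.4.
Round up: n₁ = 14, giving n₂ = 1.5 × 14 = 21.

n₁ = 14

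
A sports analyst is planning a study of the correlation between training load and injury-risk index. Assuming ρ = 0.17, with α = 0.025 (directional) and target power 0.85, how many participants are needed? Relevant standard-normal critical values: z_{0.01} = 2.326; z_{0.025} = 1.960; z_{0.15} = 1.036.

n = 308

Fisher's z: C = ½·ln((1+r)/(1−r)) = ½·ln(1.4096) = 0.1717.
n = ((z_{α} + z_β)/C)² + 3.
(1.960 + 1.036) / 0.1717 = 2.996 / 0.1717 = 17.449.
n = 17.449² + 3 = 304.47 + 3 = 307.5.
Round up.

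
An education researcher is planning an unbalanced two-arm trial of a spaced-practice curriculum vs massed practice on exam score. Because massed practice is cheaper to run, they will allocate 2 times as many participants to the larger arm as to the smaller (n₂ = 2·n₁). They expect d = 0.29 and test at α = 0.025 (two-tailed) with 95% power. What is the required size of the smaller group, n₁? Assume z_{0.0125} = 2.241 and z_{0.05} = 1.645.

n₁ = 270

With allocation ratio k = n₂/n₁ = 2, Var(x̄₁−x̄₂) = σ²(1/n₁ + 1/(k·n₁)) = σ²·(k+1)/(k·n₁).
So n₁ = (1 + 1/k)·((z_{α/2} + z_β)/d)² = 1.500 × (3.886/0.29)².
n₁ = 1.500 × 179.56 = 269.3.
Round up: n₁ = 270, giving n₂ = 2 × 270 = 540.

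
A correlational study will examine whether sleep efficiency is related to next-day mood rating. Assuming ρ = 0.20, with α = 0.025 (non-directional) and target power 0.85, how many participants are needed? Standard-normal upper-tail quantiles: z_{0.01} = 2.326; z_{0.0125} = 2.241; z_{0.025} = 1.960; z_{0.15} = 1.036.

Fisher's z: C = ½·ln((1+r)/(1−r)) = ½·ln(1.5000) = 0.2027.
n = ((z_{α/2} + z_β)/C)² + 3.
(2.241 + 1.036) / 0.2027 = 3.277 / 0.2027 = 16.167.
n = 16.167² + 3 = 261.36 + 3 = 264.4.
Round up.

n = 265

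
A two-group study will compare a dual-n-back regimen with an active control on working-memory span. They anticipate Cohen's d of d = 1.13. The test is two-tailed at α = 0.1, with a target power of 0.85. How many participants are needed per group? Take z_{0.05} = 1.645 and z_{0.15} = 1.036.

n = 12 per group

For two independent groups with equal n: n = 2·((z_{α/2} + z_β) / d)².
z_{α/2} + z_β = 1.645 + 1.036 = 2.681.
n = 2 × (2.681 / 1.13)² = 2 × 2.373² = 2 × 5.63 = 11.3.
Round up to the next whole participant.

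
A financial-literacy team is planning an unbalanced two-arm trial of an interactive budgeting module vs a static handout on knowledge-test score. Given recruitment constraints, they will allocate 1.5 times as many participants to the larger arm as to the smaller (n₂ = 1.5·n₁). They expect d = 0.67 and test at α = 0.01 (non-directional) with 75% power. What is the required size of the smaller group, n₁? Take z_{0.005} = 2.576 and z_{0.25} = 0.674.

n₁ = 40

With allocation ratio k = n₂/n₁ = 1.5, Var(x̄₁−x̄₂) = σ²(1/n₁ + 1/(k·n₁)) = σ²·(k+1)/(k·n₁).
So n₁ = (1 + 1/k)·((z_{α/2} + z_β)/d)² = 1.667 × (3.250/0.67)².
n₁ = 1.667 × 23.53 = 39.2.
Round up: n₁ = 40, giving n₂ = 1.5 × 40 = 60.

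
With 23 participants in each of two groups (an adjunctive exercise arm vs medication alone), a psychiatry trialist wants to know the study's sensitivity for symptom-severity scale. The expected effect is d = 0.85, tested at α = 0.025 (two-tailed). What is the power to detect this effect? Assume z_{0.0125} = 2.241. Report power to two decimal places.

power ≈ 0.74

For two equal groups, power = Φ(d·√(n/2) − z_{α/2}).
d·√(n/2) = 0.85 × √(23/2) = 0.85 × 3.391 = 2.882.
z_β = 2.882 − 2.241 = 0.641.
Power = Φ(0.641) = 0.739.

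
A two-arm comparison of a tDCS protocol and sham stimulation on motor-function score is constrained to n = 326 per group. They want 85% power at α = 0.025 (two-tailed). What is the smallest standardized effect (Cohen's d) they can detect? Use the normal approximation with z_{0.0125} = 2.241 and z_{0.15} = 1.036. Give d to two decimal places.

For two independent groups of n = 326 each: d_min = (z_{α/2} + z_β)·√(2/n).
z-sum = 2.241 + 1.036 = 3.277.
d_min = 3.277 × √(2/326) = 3.277 × 0.0783 = 0.257.

d_min ≈ 0.26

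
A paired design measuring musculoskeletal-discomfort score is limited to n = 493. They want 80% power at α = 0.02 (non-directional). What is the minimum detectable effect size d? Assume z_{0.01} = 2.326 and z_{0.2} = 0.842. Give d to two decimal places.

d_min ≈ 0.14

For a single sample (or paired design) of n = 493: d_min = (z_{α/2} + z_β)/√n.
z-sum = 2.326 + 0.842 = 3.168.
d_min = 3.168 / √493 = 3.168 / 22.204 = 0.143.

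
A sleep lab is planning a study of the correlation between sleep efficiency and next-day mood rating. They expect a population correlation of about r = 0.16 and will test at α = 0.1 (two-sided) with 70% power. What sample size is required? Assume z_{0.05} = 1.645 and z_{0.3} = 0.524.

Fisher's z: C = ½·ln((1+r)/(1−r)) = ½·ln(1.3810) = 0.1614.
n = ((z_{α/2} + z_β)/C)² + 3.
(1.645 + 0.524) / 0.1614 = 2.169 / 0.1614 = 13.439.
n = 13.439² + 3 = 180.60 + 3 = 183.6.
Round up.

n = 184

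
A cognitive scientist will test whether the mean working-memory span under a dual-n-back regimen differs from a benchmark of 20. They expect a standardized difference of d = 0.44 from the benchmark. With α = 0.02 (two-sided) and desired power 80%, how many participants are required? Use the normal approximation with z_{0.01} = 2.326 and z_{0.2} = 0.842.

For a one-sample test: n = ((z_{α/2} + z_β) / d)².
z_{α/2} + z_β = 2.326 + 0.842 = 3.168.
n = (3.168 / 0.44)² = 7.200² = 51.84.
Round up.

n = 52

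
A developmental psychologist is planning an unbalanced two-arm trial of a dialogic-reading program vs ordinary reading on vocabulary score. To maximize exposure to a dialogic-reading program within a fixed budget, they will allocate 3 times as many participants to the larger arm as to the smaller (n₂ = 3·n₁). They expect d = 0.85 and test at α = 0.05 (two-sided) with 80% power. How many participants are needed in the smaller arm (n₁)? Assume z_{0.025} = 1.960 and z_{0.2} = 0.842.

n₁ = 15

With allocation ratio k = n₂/n₁ = 3, Var(x̄₁−x̄₂) = σ²(1/n₁ + 1/(k·n₁)) = σ²·(k+1)/(k·n₁).
So n₁ = (1 + 1/k)·((z_{α/2} + z_β)/d)² = 1.333 × (2.802/0.85)².
n₁ = 1.333 × 10.87 = 14.5.
Round up: n₁ = 15, giving n₂ = 3 × 15 = 45.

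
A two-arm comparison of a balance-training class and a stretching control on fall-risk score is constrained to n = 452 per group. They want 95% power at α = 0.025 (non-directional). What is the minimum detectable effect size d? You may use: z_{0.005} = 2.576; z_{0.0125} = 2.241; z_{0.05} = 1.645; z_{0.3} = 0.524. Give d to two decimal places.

d_min ≈ 0.26

For two independent groups of n = 452 each: d_min = (z_{α/2} + z_β)·√(2/n).
z-sum = 2.241 + 1.645 = 3.886.
d_min = 3.886 × √(2/452) = 3.886 × 0.0665 = 0.258.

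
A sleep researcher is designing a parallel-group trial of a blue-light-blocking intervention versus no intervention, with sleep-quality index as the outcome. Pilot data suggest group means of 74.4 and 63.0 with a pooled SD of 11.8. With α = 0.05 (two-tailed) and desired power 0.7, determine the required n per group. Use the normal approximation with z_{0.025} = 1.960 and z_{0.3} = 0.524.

n = 14 per group

Cohen's d = |M₁ − M₂| / SD_pooled = |74.4 − 63.0| / 11.8 = 11.4 / 11.8 = 0.966.
For two independent groups with equal n: n = 2·((z_{α/2} + z_β) / d)².
z_{α/2} + z_β = 1.960 + 0.524 = 2.484.
n = 2 × (2.484 / 0.966)² = 2 × 2.571² = 2 × 6.61 = 13.2.
Round up to the next whole participant.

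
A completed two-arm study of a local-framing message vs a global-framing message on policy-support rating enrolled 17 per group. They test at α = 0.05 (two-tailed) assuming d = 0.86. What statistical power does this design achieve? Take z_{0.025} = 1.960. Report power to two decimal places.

For two equal groups, power = Φ(d·√(n/2) − z_{α/2}).
d·√(n/2) = 0.86 × √(17/2) = 0.86 × 2.915 = 2.507.
z_β = 2.507 − 1.960 = 0.547.
Power = Φ(0.547) = 0.708.

power ≈ 0.71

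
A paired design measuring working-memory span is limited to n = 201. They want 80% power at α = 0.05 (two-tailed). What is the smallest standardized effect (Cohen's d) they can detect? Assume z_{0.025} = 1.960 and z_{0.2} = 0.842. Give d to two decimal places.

For a single sample (or paired design) of n = 201: d_min = (z_{α/2} + z_β)/√n.
z-sum = 1.960 + 0.842 = 2.802.
d_min = 2.802 / √201 = 2.802 / 14.177 = 0.198.

d_min ≈ 0.20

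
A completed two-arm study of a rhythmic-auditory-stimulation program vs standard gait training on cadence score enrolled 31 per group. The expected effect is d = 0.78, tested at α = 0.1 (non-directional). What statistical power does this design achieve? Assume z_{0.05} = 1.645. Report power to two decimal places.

For two equal groups, power = Φ(d·√(n/2) − z_{α/2}).
d·√(n/2) = 0.78 × √(31/2) = 0.78 × 3.937 = 3.071.
z_β = 3.071 − 1.645 = 1.426.
Power = Φ(1.426) = 0.923.

power ≈ 0.92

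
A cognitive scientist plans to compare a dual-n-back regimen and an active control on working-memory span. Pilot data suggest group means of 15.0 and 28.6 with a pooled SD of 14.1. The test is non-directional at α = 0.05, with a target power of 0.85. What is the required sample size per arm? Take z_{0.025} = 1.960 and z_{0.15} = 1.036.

Cohen's d = |M₁ − M₂| / SD_pooled = |15.0 − 28.6| / 14.1 = 13.6 / 14.1 = 0.965.
For two independent groups with equal n: n = 2·((z_{α/2} + z_β) / d)².
z_{α/2} + z_β = 1.960 + 1.036 = 2.996.
n = 2 × (2.996 / 0.965)² = 2 × 3.105² = 2 × 9.64 = 19.3.
Round up to the next whole participant.

n = 20 per group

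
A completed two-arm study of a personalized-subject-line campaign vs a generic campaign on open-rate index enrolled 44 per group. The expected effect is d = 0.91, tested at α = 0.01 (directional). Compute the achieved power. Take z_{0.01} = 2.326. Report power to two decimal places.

power ≈ 0.97

For two equal groups, power = Φ(d·√(n/2) − z_{α}).
d·√(n/2) = 0.91 × √(44/2) = 0.91 × 4.690 = 4.268.
z_β = 4.268 − 2.326 = 1.942.
Power = Φ(1.942) = 0.974.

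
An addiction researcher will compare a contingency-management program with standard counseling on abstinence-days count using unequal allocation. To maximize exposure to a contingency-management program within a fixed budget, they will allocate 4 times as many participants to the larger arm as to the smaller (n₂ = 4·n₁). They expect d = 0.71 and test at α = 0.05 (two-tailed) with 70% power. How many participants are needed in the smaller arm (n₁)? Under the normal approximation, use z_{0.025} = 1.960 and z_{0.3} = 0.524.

With allocation ratio k = n₂/n₁ = 4, Var(x̄₁−x̄₂) = σ²(1/n₁ + 1/(k·n₁)) = σ²·(k+1)/(k·n₁).
So n₁ = (1 + 1/k)·((z_{α/2} + z_β)/d)² = 1.250 × (2.484/0.71)².
n₁ = 1.250 × 12.24 = 15.3.
Round up: n₁ = 16, giving n₂ = 4 × 16 = 64.

n₁ = 16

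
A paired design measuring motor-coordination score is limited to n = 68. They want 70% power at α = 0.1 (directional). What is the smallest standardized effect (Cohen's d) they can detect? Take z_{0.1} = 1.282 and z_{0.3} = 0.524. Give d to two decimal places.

d_min ≈ 0.22

For a single sample (or paired design) of n = 68: d_min = (z_{α} + z_β)/√n.
z-sum = 1.282 + 0.524 = 1.806.
d_min = 1.806 / √68 = 1.806 / 8.246 = 0.219.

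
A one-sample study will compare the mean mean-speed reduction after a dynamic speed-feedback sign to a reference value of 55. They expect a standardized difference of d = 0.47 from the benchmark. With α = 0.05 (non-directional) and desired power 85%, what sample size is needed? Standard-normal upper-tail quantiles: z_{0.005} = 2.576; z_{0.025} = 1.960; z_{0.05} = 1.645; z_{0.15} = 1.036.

n = 41

For a one-sample test: n = ((z_{α/2} + z_β) / d)².
z_{α/2} + z_β = 1.960 + 1.036 = 2.996.
n = (2.996 / 0.47)² = 6.374² = 40.63.
Round up.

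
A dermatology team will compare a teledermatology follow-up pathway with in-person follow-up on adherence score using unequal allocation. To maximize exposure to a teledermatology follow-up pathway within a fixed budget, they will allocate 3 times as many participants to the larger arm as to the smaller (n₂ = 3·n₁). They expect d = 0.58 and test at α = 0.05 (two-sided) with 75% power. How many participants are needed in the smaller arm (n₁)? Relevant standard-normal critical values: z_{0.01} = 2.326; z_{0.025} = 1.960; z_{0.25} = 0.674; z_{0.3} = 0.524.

With allocation ratio k = n₂/n₁ = 3, Var(x̄₁−x̄₂) = σ²(1/n₁ + 1/(k·n₁)) = σ²·(k+1)/(k·n₁).
So n₁ = (1 + 1/k)·((z_{α/2} + z_β)/d)² = 1.333 × (2.634/0.58)².
n₁ = 1.333 × 20.62 = 27.5.
Round up: n₁ = 28, giving n₂ = 3 × 28 = 84.

n₁ = 28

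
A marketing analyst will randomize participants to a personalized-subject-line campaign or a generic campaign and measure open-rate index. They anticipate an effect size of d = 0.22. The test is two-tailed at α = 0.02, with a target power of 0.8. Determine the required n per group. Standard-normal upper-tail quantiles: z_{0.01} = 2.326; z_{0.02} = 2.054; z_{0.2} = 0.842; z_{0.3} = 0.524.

n = 415 per group

For two independent groups with equal n: n = 2·((z_{α/2} + z_β) / d)².
z_{α/2} + z_β = 2.326 + 0.842 = 3.168.
n = 2 × (3.168 / 0.22)² = 2 × 14.400² = 2 × 207.36 = 414.7.
Round up to the next whole participant.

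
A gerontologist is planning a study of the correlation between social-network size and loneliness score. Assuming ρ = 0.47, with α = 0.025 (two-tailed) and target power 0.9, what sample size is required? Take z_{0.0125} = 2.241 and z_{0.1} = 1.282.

n = 51

Fisher's z: C = ½·ln((1+r)/(1−r)) = ½·ln(2.7736) = 0.5101.
n = ((z_{α/2} + z_β)/C)² + 3.
(2.241 + 1.282) / 0.5101 = 3.523 / 0.5101 = 6.906.
n = 6.906² + 3 = 47.70 + 3 = 50.7.
Round up.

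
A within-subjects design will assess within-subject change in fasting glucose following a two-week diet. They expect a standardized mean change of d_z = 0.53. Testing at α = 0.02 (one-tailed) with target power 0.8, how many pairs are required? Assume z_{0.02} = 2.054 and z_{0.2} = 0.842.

For a paired (one-sample on differences) test: n = ((z_{α} + z_β) / d)².
z_{α} + z_β = 2.054 + 0.842 = 2.896.
n = (2.896 / 0.53)² = 5.464² = 29.86.
Round up.

n = 30 pairs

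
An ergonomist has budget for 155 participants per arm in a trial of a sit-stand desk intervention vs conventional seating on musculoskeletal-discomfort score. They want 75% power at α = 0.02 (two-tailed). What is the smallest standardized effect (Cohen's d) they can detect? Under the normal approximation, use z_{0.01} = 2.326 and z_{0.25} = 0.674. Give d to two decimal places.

d_min ≈ 0.34

For two independent groups of n = 155 each: d_min = (z_{α/2} + z_β)·√(2/n).
z-sum = 2.326 + 0.674 = 3.000.
d_min = 3.000 × √(2/155) = 3.000 × 0.1136 = 0.341.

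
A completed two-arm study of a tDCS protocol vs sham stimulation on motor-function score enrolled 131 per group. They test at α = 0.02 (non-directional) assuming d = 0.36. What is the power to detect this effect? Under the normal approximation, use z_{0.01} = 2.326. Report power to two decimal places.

power ≈ 0.72

For two equal groups, power = Φ(d·√(n/2) − z_{α/2}).
d·√(n/2) = 0.36 × √(131/2) = 0.36 × 8.093 = 2.914.
z_β = 2.914 − 2.326 = 0.588.
Power = Φ(0.588) = 0.722.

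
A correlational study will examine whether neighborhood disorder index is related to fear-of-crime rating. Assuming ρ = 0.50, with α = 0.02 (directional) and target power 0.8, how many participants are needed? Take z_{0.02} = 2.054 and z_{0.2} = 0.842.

Fisher's z: C = ½·ln((1+r)/(1−r)) = ½·ln(3.0000) = 0.5493.
n = ((z_{α} + z_β)/C)² + 3.
(2.054 + 0.842) / 0.5493 = 2.896 / 0.5493 = 5.272.
n = 5.272² + 3 = 27.80 + 3 = 30.8.
Round up.

n = 31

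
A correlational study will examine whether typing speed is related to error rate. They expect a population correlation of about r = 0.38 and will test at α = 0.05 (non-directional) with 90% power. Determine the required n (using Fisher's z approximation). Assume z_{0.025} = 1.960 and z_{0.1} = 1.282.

Fisher's z: C = ½·ln((1+r)/(1−r)) = ½·ln(2.2258) = 0.4001.
n = ((z_{α/2} + z_β)/C)² + 3.
(1.960 + 1.282) / 0.4001 = 3.242 / 0.4001 = 8.103.
n = 8.103² + 3 = 65.66 + 3 = 68.7.
Round up.

n = 69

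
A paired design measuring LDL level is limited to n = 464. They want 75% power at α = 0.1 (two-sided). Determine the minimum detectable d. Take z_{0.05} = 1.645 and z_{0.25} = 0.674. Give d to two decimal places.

For a single sample (or paired design) of n = 464: d_min = (z_{α/2} + z_β)/√n.
z-sum = 1.645 + 0.674 = 2.319.
d_min = 2.319 / √464 = 2.319 / 21.541 = 0.108.

d_min ≈ 0.11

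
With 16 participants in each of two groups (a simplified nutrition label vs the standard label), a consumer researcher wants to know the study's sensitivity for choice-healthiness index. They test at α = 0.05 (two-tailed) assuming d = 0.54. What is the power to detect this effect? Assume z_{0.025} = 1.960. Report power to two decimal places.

For two equal groups, power = Φ(d·√(n/2) − z_{α/2}).
d·√(n/2) = 0.54 × √(16/2) = 0.54 × 2.828 = 1.527.
z_β = 1.527 − 1.960 = -0.433.
Power = Φ(-0.433) = 0.333.

power ≈ 0.33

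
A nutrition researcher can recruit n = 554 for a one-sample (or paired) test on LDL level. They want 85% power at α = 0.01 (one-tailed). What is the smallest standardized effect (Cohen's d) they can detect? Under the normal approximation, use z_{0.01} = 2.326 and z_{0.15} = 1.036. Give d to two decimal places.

For a single sample (or paired design) of n = 554: d_min = (z_{α} + z_β)/√n.
z-sum = 2.326 + 1.036 = 3.362.
d_min = 3.362 / √554 = 3.362 / 23.537 = 0.143.

d_min ≈ 0.14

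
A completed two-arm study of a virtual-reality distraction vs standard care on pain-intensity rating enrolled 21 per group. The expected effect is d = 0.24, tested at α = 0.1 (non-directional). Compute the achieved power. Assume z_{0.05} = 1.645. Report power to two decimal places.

For two equal groups, power = Φ(d·√(n/2) − z_{α/2}).
d·√(n/2) = 0.24 × √(21/2) = 0.24 × 3.240 = 0.778.
z_β = 0.778 − 1.645 = -0.867.
Power = Φ(-0.867) = 0.193.

power ≈ 0.19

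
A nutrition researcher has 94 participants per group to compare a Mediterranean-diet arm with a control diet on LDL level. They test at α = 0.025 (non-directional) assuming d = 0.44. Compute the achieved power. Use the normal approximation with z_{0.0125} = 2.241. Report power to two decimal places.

For two equal groups, power = Φ(d·√(n/2) − z_{α/2}).
d·√(n/2) = 0.44 × √(94/2) = 0.44 × 6.856 = 3.016.
z_β = 3.016 − 2.241 = 0.775.
Power = Φ(0.775) = 0.781.

power ≈ 0.78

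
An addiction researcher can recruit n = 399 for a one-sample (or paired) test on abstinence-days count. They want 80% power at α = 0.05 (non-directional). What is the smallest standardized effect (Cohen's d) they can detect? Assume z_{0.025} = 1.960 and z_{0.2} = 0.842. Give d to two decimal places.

For a single sample (or paired design) of n = 399: d_min = (z_{α/2} + z_β)/√n.
z-sum = 1.960 + 0.842 = 2.802.
d_min = 2.802 / √399 = 2.802 / 19.975 = 0.140.

d_min ≈ 0.14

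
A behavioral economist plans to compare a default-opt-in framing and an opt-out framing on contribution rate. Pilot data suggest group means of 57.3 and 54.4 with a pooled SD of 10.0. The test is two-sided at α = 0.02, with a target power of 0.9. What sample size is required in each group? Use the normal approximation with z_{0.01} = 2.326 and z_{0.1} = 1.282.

Cohen's d = |M₁ − M₂| / SD_pooled = |57.3 − 54.4| / 10.0 = 2.9 / 10.0 = 0.290.
For two independent groups with equal n: n = 2·((z_{α/2} + z_β) / d)².
z_{α/2} + z_β = 2.326 + 1.282 = 3.608.
n = 2 × (3.608 / 0.290)² = 2 × 12.441² = 2 × 154.79 = 309.6.
Round up to the next whole participant.

n = 310 per group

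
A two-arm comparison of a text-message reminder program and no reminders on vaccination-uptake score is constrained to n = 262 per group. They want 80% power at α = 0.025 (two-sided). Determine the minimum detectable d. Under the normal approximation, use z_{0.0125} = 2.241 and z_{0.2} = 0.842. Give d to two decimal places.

For two independent groups of n = 262 each: d_min = (z_{α/2} + z_β)·√(2/n).
z-sum = 2.241 + 0.842 = 3.083.
d_min = 3.083 × √(2/262) = 3.083 × 0.0874 = 0.269.

d_min ≈ 0.27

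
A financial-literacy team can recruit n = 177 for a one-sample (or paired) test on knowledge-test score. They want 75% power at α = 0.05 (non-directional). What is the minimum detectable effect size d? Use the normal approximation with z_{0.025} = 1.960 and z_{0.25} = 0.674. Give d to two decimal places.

For a single sample (or paired design) of n = 177: d_min = (z_{α/2} + z_β)/√n.
z-sum = 1.960 + 0.674 = 2.634.
d_min = 2.634 / √177 = 2.634 / 13.304 = 0.198.

d_min ≈ 0.20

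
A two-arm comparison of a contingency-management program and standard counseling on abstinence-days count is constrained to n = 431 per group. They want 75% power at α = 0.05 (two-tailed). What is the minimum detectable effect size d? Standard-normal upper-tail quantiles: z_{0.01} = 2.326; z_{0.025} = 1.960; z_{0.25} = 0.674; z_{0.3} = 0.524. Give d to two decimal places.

For two independent groups of n = 431 each: d_min = (z_{α/2} + z_β)·√(2/n).
z-sum = 1.960 + 0.674 = 2.634.
d_min = 2.634 × √(2/431) = 2.634 × 0.0681 = 0.179.

d_min ≈ 0.18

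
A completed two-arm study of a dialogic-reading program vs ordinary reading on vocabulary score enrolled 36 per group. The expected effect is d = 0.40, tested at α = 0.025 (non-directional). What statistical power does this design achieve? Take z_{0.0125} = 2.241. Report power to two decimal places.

power ≈ 0.29

For two equal groups, power = Φ(d·√(n/2) − z_{α/2}).
d·√(n/2) = 0.40 × √(36/2) = 0.40 × 4.243 = 1.697.
z_β = 1.697 − 2.241 = -0.544.
Power = Φ(-0.544) = 0.293.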